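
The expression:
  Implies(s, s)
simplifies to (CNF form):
True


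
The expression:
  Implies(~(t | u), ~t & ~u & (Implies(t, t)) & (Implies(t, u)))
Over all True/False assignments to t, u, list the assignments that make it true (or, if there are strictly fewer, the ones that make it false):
is always true.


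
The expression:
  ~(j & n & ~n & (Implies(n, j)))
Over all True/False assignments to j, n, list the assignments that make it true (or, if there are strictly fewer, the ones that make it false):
is always true.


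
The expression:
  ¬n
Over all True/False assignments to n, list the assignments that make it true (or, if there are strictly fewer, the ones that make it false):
is true only for:
  n=False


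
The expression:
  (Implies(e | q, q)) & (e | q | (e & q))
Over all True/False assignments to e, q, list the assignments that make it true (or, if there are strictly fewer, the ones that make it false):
is true only for:
  e=False, q=True;
  e=True, q=True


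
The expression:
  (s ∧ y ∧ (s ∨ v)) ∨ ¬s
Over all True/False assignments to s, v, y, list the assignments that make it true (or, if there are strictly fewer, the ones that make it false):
is false only for:
  s=True, v=False, y=False;
  s=True, v=True, y=False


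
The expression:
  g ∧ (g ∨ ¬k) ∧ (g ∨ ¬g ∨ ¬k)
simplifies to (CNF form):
g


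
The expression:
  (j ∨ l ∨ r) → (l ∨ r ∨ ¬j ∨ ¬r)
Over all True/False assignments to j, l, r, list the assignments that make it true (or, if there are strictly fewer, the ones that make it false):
is always true.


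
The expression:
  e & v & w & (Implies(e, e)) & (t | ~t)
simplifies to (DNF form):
e & v & w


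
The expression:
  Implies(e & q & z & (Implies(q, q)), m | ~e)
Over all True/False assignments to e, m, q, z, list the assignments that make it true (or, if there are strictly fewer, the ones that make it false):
is false only for:
  e=True, m=False, q=True, z=True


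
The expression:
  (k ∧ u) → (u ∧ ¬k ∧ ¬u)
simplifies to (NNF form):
¬k ∨ ¬u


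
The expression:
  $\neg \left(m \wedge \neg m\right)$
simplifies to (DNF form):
$\text{True}$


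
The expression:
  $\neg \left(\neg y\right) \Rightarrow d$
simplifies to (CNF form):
$d \vee \neg y$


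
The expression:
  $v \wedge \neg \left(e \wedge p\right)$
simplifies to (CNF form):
$v \wedge \left(\neg e \vee \neg p\right)$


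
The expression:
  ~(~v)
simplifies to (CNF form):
v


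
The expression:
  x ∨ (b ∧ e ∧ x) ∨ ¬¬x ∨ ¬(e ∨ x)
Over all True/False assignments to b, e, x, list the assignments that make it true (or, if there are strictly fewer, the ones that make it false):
is false only for:
  b=False, e=True, x=False;
  b=True, e=True, x=False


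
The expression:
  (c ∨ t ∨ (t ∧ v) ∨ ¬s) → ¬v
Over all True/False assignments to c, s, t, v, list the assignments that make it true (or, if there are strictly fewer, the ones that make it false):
is false only for:
  c=False, s=False, t=False, v=True;
  c=False, s=False, t=True, v=True;
  c=False, s=True, t=True, v=True;
  c=True, s=False, t=False, v=True;
  c=True, s=False, t=True, v=True;
  c=True, s=True, t=False, v=True;
  c=True, s=True, t=True, v=True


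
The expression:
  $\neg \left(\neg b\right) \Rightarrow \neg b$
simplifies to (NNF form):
$\neg b$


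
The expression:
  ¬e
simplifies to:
¬e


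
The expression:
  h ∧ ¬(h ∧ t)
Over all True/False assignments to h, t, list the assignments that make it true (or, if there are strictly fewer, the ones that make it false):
is true only for:
  h=True, t=False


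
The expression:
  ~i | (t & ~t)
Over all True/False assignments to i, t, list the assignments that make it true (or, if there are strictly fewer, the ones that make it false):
is true only for:
  i=False, t=False;
  i=False, t=True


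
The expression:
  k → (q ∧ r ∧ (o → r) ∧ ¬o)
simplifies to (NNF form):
(q ∧ r ∧ ¬o) ∨ ¬k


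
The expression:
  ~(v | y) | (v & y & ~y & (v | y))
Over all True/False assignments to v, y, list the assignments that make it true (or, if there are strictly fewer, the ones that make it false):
is true only for:
  v=False, y=False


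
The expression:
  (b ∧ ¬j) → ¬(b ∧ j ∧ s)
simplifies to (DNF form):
True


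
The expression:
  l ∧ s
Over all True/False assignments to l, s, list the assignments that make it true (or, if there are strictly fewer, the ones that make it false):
is true only for:
  l=True, s=True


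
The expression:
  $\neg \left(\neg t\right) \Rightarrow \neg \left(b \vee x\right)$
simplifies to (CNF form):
$\left(\neg b \vee \neg t\right) \wedge \left(\neg t \vee \neg x\right)$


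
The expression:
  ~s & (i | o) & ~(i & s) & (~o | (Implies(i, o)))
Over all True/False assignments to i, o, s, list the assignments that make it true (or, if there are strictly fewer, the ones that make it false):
is true only for:
  i=False, o=True, s=False;
  i=True, o=False, s=False;
  i=True, o=True, s=False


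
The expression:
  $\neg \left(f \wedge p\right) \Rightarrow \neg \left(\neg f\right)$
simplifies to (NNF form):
$f$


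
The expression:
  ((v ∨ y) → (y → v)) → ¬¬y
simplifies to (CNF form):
y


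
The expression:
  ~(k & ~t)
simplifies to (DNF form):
t | ~k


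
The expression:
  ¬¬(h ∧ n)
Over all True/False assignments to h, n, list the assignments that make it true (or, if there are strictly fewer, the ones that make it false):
is true only for:
  h=True, n=True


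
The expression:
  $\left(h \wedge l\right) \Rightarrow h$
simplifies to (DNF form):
$\text{True}$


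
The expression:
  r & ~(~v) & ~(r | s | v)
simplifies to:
False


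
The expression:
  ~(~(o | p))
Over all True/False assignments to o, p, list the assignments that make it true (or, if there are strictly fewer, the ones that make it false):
is false only for:
  o=False, p=False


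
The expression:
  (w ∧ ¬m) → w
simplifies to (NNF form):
True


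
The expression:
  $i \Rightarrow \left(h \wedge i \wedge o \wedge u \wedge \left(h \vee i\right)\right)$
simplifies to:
$\left(h \wedge o \wedge u\right) \vee \neg i$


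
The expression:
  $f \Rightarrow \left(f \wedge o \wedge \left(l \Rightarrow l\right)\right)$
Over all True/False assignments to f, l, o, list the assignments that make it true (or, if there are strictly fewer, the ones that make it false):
is false only for:
  f=True, l=False, o=False;
  f=True, l=True, o=False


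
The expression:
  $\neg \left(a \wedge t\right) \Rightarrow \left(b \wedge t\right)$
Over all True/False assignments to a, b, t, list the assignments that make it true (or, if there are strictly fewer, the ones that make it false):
is true only for:
  a=False, b=True, t=True;
  a=True, b=False, t=True;
  a=True, b=True, t=True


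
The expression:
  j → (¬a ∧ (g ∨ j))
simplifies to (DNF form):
¬a ∨ ¬j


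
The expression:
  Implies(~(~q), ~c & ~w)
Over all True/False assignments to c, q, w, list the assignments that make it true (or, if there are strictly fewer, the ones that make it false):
is false only for:
  c=False, q=True, w=True;
  c=True, q=True, w=False;
  c=True, q=True, w=True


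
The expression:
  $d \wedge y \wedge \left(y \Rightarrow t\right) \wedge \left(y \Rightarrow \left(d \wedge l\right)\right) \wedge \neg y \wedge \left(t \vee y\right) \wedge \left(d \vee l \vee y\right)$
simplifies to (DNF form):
$\text{False}$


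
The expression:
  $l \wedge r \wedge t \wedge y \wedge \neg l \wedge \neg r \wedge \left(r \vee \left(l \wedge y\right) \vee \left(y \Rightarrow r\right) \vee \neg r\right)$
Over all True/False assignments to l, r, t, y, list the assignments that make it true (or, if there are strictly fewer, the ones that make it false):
is never true.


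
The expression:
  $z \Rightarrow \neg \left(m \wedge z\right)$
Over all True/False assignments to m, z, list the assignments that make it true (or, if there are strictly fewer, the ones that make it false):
is false only for:
  m=True, z=True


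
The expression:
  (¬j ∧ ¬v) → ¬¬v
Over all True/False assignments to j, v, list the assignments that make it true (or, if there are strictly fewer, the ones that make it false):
is false only for:
  j=False, v=False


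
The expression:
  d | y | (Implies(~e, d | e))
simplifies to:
d | e | y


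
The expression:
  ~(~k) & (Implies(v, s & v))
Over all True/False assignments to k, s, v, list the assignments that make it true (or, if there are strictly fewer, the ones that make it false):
is true only for:
  k=True, s=False, v=False;
  k=True, s=True, v=False;
  k=True, s=True, v=True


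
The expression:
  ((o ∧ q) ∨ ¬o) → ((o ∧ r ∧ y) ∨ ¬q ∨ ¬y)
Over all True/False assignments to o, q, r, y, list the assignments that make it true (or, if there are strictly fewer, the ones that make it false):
is false only for:
  o=False, q=True, r=False, y=True;
  o=False, q=True, r=True, y=True;
  o=True, q=True, r=False, y=True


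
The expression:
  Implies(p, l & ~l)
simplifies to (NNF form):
~p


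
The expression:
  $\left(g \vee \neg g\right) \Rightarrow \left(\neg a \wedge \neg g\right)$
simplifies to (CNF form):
$\neg a \wedge \neg g$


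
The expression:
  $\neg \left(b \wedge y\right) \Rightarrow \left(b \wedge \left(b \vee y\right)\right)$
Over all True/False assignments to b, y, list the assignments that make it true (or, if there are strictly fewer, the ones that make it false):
is true only for:
  b=True, y=False;
  b=True, y=True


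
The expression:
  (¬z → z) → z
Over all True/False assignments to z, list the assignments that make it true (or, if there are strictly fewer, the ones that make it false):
is always true.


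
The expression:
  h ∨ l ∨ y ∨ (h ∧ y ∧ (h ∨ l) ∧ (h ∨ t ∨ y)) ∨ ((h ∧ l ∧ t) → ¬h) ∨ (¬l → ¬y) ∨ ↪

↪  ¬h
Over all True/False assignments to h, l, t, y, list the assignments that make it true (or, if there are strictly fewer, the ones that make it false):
is always true.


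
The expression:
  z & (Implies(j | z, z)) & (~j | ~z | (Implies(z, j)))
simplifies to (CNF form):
z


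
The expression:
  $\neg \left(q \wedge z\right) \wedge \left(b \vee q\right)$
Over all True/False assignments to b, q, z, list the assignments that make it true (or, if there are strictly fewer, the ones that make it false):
is true only for:
  b=False, q=True, z=False;
  b=True, q=False, z=False;
  b=True, q=False, z=True;
  b=True, q=True, z=False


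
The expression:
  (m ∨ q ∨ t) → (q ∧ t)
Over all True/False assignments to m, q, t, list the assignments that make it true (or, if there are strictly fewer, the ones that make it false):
is true only for:
  m=False, q=False, t=False;
  m=False, q=True, t=True;
  m=True, q=True, t=True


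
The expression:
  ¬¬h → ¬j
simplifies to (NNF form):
¬h ∨ ¬j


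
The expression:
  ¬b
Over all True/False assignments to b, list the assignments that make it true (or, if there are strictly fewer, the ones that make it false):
is true only for:
  b=False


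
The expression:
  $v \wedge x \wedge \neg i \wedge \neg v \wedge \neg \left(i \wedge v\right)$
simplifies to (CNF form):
$\text{False}$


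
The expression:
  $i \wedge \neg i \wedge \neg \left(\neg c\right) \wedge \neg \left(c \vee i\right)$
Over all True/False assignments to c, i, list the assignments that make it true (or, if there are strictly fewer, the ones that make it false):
is never true.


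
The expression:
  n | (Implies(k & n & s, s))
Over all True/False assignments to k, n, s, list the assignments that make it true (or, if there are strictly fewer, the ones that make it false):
is always true.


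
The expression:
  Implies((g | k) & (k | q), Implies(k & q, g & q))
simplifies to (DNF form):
g | ~k | ~q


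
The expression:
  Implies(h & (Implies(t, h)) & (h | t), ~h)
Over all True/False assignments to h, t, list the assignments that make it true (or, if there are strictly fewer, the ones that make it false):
is true only for:
  h=False, t=False;
  h=False, t=True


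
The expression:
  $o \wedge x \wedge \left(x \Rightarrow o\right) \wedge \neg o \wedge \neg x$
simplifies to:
$\text{False}$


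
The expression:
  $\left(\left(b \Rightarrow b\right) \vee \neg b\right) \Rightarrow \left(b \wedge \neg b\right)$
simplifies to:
$\text{False}$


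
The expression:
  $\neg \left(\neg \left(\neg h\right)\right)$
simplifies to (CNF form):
$\neg h$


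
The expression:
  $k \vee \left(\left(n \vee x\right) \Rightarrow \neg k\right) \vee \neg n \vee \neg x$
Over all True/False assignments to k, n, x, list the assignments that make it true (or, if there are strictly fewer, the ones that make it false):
is always true.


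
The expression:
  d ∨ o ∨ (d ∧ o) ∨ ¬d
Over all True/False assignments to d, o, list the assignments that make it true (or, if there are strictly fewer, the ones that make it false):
is always true.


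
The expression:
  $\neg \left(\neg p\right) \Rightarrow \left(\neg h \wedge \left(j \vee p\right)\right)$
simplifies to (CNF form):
$\neg h \vee \neg p$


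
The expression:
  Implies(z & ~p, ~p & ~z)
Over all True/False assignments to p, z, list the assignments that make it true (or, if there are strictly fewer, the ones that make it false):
is false only for:
  p=False, z=True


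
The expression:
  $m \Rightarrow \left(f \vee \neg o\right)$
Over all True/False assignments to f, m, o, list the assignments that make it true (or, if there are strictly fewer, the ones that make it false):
is false only for:
  f=False, m=True, o=True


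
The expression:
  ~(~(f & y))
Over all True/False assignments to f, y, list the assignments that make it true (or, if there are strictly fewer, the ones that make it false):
is true only for:
  f=True, y=True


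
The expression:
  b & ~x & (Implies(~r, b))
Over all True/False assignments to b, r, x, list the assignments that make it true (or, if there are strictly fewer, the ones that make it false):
is true only for:
  b=True, r=False, x=False;
  b=True, r=True, x=False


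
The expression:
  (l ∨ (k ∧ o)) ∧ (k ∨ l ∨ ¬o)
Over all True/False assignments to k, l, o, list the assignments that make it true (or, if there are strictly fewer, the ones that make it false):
is false only for:
  k=False, l=False, o=False;
  k=False, l=False, o=True;
  k=True, l=False, o=False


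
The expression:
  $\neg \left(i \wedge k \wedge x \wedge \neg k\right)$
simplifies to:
$\text{True}$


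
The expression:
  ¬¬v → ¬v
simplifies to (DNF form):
¬v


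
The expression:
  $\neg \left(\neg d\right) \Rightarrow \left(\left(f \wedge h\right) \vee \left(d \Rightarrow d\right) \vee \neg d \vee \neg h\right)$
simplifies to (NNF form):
$\text{True}$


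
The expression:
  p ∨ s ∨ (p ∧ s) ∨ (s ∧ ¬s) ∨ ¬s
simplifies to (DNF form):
True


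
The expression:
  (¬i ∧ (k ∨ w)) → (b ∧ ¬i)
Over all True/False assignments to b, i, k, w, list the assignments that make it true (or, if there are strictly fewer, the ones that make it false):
is false only for:
  b=False, i=False, k=False, w=True;
  b=False, i=False, k=True, w=False;
  b=False, i=False, k=True, w=True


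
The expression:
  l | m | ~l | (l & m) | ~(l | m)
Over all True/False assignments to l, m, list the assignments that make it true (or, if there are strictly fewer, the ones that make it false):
is always true.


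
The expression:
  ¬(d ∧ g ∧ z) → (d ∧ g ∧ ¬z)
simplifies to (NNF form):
d ∧ g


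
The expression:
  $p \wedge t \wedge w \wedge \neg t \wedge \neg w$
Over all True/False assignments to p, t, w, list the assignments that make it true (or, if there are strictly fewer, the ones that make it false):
is never true.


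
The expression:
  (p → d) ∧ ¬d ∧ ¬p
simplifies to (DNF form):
¬d ∧ ¬p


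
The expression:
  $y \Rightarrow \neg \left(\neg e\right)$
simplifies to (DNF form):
$e \vee \neg y$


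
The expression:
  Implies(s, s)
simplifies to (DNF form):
True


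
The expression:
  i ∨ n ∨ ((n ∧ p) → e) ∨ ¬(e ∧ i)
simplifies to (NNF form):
True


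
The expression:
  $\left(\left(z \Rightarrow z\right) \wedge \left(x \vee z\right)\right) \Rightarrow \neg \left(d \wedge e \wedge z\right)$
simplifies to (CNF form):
$\neg d \vee \neg e \vee \neg z$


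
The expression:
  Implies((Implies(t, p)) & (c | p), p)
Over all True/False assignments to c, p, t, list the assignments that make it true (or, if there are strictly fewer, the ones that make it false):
is false only for:
  c=True, p=False, t=False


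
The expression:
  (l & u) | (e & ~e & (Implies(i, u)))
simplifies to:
l & u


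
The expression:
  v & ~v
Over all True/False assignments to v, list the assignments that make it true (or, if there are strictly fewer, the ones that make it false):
is never true.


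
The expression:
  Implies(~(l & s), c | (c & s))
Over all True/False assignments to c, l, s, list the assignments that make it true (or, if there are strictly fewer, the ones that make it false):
is false only for:
  c=False, l=False, s=False;
  c=False, l=False, s=True;
  c=False, l=True, s=False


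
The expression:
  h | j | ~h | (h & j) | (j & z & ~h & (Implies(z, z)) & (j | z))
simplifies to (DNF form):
True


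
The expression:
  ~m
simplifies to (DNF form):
~m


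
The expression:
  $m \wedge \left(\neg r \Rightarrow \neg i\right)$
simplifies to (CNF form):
$m \wedge \left(r \vee \neg i\right)$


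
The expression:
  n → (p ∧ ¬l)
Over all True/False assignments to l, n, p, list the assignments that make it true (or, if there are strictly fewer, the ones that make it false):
is false only for:
  l=False, n=True, p=False;
  l=True, n=True, p=False;
  l=True, n=True, p=True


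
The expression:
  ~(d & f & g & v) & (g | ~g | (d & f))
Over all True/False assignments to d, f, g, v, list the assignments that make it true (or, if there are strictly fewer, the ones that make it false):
is false only for:
  d=True, f=True, g=True, v=True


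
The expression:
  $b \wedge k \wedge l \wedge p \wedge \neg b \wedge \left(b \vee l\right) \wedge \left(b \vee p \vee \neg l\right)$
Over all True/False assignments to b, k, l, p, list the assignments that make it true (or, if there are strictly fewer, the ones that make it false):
is never true.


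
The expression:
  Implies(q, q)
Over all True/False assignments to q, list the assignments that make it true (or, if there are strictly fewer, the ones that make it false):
is always true.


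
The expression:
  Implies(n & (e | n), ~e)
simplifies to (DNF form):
~e | ~n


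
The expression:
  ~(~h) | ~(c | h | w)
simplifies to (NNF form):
h | (~c & ~w)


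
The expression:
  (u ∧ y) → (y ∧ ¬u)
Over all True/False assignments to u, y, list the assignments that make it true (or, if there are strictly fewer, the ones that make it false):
is false only for:
  u=True, y=True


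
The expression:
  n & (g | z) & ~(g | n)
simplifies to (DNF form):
False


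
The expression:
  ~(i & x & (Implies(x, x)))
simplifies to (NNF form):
~i | ~x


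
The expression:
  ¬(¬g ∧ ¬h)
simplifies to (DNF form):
g ∨ h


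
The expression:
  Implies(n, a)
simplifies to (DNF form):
a | ~n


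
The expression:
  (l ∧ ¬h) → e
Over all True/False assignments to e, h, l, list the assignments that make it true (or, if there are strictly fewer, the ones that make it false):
is false only for:
  e=False, h=False, l=True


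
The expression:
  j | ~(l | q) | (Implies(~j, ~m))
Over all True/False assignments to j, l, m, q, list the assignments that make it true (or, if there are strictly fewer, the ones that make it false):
is false only for:
  j=False, l=False, m=True, q=True;
  j=False, l=True, m=True, q=False;
  j=False, l=True, m=True, q=True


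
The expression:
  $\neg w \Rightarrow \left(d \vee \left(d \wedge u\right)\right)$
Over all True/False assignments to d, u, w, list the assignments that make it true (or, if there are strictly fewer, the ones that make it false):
is false only for:
  d=False, u=False, w=False;
  d=False, u=True, w=False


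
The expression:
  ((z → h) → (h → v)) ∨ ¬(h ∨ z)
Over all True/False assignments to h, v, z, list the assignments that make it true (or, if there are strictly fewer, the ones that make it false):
is false only for:
  h=True, v=False, z=False;
  h=True, v=False, z=True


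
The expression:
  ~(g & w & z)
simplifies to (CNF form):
~g | ~w | ~z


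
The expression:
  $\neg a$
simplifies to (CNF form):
$\neg a$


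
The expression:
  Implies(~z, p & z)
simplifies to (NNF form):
z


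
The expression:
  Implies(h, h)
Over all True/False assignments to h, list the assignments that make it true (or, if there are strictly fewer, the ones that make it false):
is always true.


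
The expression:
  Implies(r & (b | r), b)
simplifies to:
b | ~r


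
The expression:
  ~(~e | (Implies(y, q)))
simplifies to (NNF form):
e & y & ~q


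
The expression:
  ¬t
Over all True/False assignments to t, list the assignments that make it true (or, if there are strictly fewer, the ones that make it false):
is true only for:
  t=False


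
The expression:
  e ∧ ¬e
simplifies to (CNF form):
False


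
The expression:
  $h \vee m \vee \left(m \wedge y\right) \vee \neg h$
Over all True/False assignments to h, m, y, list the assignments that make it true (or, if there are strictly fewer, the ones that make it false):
is always true.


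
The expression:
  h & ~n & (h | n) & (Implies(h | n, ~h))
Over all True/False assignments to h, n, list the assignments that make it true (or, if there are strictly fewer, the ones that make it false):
is never true.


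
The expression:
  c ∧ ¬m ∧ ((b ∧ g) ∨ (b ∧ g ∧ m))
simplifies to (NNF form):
b ∧ c ∧ g ∧ ¬m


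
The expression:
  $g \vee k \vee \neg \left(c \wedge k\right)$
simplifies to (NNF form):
$\text{True}$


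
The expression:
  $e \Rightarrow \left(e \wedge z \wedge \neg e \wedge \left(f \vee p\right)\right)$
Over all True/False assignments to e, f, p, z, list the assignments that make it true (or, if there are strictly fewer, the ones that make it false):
is true only for:
  e=False, f=False, p=False, z=False;
  e=False, f=False, p=False, z=True;
  e=False, f=False, p=True, z=False;
  e=False, f=False, p=True, z=True;
  e=False, f=True, p=False, z=False;
  e=False, f=True, p=False, z=True;
  e=False, f=True, p=True, z=False;
  e=False, f=True, p=True, z=True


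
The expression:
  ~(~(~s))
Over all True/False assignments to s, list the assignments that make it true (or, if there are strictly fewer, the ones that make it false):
is true only for:
  s=False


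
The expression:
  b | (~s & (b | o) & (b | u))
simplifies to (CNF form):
(b | o) & (b | u) & (b | ~s)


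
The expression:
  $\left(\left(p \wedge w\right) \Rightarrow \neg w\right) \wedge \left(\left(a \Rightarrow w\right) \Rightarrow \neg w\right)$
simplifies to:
$\neg w$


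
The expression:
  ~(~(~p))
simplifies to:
~p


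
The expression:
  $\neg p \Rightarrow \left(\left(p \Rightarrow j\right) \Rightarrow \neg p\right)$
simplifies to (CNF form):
$\text{True}$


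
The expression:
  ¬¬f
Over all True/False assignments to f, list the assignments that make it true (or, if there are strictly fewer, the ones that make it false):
is true only for:
  f=True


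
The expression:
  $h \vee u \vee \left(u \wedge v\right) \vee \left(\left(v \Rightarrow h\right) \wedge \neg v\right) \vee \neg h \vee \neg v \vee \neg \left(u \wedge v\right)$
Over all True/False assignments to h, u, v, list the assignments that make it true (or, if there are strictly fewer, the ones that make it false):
is always true.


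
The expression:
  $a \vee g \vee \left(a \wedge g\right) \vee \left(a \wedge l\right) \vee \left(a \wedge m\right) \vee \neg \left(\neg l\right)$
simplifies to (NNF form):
$a \vee g \vee l$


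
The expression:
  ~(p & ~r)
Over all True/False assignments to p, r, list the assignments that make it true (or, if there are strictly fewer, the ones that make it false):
is false only for:
  p=True, r=False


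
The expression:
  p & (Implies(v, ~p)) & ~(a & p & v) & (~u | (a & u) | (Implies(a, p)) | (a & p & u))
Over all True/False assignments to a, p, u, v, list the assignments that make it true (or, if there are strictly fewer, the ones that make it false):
is true only for:
  a=False, p=True, u=False, v=False;
  a=False, p=True, u=True, v=False;
  a=True, p=True, u=False, v=False;
  a=True, p=True, u=True, v=False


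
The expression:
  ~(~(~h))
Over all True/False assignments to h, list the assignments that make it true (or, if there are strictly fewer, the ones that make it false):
is true only for:
  h=False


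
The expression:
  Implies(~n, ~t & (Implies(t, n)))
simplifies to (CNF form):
n | ~t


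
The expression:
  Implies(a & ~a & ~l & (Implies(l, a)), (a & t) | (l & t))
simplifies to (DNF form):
True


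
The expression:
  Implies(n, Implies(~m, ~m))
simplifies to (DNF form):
True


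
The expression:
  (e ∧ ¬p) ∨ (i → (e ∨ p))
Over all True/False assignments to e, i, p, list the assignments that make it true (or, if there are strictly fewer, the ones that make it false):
is false only for:
  e=False, i=True, p=False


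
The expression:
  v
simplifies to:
v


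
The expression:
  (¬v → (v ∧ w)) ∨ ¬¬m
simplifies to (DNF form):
m ∨ v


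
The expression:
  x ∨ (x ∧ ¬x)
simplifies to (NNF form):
x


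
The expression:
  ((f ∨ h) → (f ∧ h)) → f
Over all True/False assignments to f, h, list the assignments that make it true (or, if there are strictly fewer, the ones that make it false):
is false only for:
  f=False, h=False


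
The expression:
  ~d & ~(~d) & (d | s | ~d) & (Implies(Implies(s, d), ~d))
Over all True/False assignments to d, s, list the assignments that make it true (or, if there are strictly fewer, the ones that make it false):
is never true.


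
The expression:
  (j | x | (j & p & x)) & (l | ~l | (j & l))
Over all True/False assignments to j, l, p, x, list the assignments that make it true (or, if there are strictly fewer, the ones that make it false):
is false only for:
  j=False, l=False, p=False, x=False;
  j=False, l=False, p=True, x=False;
  j=False, l=True, p=False, x=False;
  j=False, l=True, p=True, x=False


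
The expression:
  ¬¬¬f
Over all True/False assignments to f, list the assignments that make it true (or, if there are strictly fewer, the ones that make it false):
is true only for:
  f=False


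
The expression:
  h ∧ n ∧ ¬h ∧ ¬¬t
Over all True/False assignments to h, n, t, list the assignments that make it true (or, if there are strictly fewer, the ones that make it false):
is never true.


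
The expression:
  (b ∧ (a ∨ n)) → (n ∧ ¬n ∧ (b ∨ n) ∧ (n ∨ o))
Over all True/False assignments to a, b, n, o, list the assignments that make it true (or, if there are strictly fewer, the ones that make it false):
is false only for:
  a=False, b=True, n=True, o=False;
  a=False, b=True, n=True, o=True;
  a=True, b=True, n=False, o=False;
  a=True, b=True, n=False, o=True;
  a=True, b=True, n=True, o=False;
  a=True, b=True, n=True, o=True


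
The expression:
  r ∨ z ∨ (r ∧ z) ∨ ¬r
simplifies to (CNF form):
True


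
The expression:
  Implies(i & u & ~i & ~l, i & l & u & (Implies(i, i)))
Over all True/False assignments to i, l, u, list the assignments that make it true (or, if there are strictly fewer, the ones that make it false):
is always true.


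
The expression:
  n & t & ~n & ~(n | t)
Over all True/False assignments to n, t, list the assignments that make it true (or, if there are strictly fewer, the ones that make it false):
is never true.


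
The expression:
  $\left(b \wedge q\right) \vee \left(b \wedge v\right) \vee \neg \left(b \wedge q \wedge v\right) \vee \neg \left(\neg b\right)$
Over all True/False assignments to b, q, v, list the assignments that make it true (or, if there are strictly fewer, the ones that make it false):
is always true.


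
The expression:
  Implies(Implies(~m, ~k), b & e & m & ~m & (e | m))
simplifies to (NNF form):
k & ~m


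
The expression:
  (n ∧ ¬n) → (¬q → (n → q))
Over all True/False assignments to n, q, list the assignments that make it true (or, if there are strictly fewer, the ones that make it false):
is always true.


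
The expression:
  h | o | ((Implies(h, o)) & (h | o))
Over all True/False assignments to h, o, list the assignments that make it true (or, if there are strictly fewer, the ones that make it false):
is false only for:
  h=False, o=False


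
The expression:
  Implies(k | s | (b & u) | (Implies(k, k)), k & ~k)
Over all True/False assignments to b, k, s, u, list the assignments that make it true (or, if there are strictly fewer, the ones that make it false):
is never true.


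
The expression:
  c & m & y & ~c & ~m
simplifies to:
False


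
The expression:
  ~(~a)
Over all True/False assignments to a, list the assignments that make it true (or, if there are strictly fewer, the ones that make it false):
is true only for:
  a=True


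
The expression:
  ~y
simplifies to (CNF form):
~y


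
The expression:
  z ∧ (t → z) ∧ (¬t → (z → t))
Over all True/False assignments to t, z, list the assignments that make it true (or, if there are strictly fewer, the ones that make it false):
is true only for:
  t=True, z=True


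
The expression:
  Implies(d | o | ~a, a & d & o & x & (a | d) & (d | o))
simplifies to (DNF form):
(a & d & o & x) | (a & ~d & ~o)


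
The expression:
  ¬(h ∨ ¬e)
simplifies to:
e ∧ ¬h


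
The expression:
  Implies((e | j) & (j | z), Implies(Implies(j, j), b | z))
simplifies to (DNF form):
b | z | ~j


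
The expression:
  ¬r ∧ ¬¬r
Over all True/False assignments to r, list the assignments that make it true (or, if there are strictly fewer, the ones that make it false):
is never true.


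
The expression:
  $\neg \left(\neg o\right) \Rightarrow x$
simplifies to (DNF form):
$x \vee \neg o$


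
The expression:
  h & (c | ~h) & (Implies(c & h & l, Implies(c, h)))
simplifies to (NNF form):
c & h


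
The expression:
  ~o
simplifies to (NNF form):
~o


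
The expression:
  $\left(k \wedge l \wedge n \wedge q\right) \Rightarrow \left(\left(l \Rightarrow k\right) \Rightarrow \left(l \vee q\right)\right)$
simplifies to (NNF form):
$\text{True}$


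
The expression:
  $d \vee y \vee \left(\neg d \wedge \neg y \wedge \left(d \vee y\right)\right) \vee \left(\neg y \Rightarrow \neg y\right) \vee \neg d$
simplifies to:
$\text{True}$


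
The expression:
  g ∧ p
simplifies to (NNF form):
g ∧ p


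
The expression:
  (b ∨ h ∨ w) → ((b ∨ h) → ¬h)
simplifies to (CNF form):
¬h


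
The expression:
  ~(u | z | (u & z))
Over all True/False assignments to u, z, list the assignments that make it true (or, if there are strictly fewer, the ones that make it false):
is true only for:
  u=False, z=False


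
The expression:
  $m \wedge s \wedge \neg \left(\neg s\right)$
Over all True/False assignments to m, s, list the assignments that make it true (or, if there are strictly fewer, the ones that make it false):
is true only for:
  m=True, s=True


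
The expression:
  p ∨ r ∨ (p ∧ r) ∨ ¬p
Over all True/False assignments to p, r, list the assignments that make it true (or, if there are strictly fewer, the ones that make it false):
is always true.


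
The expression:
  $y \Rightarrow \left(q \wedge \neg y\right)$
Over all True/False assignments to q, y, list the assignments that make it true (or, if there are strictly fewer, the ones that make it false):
is true only for:
  q=False, y=False;
  q=True, y=False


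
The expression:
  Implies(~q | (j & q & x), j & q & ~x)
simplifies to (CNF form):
q & (~j | ~x)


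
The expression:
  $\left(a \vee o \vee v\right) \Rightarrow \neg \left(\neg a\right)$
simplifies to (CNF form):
$\left(a \vee \neg o\right) \wedge \left(a \vee \neg v\right)$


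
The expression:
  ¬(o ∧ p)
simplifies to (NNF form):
¬o ∨ ¬p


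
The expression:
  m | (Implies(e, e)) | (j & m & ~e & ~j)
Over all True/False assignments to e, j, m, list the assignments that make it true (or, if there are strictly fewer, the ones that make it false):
is always true.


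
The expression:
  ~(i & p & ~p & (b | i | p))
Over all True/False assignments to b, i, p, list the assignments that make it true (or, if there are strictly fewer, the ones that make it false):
is always true.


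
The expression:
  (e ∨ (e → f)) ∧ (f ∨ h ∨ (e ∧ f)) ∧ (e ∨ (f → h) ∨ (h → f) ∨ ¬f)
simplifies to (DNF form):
f ∨ h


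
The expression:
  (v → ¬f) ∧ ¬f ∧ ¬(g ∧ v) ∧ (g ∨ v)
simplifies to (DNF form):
(g ∧ ¬f ∧ ¬v) ∨ (v ∧ ¬f ∧ ¬g)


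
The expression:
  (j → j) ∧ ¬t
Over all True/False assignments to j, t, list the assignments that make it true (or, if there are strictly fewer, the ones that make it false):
is true only for:
  j=False, t=False;
  j=True, t=False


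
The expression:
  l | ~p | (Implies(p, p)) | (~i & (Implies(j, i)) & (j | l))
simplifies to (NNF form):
True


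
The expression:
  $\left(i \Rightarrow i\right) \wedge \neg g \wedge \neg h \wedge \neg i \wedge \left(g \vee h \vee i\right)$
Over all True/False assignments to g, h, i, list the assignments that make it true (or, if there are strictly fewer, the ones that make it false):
is never true.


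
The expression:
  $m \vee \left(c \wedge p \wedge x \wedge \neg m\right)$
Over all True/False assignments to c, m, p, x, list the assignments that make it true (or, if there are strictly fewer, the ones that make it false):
is false only for:
  c=False, m=False, p=False, x=False;
  c=False, m=False, p=False, x=True;
  c=False, m=False, p=True, x=False;
  c=False, m=False, p=True, x=True;
  c=True, m=False, p=False, x=False;
  c=True, m=False, p=False, x=True;
  c=True, m=False, p=True, x=False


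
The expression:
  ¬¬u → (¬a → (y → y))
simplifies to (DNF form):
True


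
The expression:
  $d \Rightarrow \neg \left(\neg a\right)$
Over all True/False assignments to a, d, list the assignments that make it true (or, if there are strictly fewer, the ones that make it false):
is false only for:
  a=False, d=True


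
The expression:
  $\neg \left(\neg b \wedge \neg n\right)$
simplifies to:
$b \vee n$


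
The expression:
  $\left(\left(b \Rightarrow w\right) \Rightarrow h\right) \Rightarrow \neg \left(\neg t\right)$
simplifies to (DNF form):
$t \vee \left(w \wedge \neg h\right) \vee \left(\neg b \wedge \neg h\right)$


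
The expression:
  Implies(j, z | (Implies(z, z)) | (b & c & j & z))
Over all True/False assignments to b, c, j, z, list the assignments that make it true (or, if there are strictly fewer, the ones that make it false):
is always true.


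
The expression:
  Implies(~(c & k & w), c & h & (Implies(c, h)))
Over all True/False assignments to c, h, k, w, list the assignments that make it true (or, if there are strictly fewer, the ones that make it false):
is true only for:
  c=True, h=False, k=True, w=True;
  c=True, h=True, k=False, w=False;
  c=True, h=True, k=False, w=True;
  c=True, h=True, k=True, w=False;
  c=True, h=True, k=True, w=True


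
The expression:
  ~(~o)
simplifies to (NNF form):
o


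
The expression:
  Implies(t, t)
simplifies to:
True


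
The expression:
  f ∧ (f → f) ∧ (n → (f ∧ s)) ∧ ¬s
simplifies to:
f ∧ ¬n ∧ ¬s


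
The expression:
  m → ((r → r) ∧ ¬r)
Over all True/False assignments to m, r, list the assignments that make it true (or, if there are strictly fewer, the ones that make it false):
is false only for:
  m=True, r=True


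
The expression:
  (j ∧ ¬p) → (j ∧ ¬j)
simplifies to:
p ∨ ¬j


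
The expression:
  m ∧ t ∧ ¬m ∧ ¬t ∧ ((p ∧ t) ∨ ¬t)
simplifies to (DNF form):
False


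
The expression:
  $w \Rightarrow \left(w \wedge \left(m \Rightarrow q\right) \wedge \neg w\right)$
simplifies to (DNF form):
$\neg w$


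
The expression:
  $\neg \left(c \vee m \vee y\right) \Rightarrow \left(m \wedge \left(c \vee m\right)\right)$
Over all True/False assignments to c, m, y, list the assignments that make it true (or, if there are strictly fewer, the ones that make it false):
is false only for:
  c=False, m=False, y=False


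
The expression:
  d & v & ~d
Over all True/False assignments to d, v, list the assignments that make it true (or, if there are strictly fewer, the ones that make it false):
is never true.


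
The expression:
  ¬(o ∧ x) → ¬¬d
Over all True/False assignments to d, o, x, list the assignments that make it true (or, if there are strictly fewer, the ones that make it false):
is false only for:
  d=False, o=False, x=False;
  d=False, o=False, x=True;
  d=False, o=True, x=False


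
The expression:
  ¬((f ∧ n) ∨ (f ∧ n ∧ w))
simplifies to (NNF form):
¬f ∨ ¬n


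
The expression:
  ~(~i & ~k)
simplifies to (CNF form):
i | k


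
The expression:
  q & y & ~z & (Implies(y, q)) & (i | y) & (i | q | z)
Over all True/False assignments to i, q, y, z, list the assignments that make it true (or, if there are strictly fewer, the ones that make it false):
is true only for:
  i=False, q=True, y=True, z=False;
  i=True, q=True, y=True, z=False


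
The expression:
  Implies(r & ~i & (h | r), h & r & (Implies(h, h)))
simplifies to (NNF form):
h | i | ~r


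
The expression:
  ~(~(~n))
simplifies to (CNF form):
~n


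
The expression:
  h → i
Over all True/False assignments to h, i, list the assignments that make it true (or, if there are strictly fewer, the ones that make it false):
is false only for:
  h=True, i=False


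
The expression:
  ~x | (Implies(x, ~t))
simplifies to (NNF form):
~t | ~x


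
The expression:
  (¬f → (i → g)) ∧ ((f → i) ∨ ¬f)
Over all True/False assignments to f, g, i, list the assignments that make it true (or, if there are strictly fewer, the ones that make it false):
is false only for:
  f=False, g=False, i=True;
  f=True, g=False, i=False;
  f=True, g=True, i=False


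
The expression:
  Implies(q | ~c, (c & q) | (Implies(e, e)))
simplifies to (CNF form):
True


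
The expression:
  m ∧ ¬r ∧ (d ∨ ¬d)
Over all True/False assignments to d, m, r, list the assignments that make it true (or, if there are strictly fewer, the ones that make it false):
is true only for:
  d=False, m=True, r=False;
  d=True, m=True, r=False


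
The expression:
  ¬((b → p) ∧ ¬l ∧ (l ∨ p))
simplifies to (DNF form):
l ∨ ¬p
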